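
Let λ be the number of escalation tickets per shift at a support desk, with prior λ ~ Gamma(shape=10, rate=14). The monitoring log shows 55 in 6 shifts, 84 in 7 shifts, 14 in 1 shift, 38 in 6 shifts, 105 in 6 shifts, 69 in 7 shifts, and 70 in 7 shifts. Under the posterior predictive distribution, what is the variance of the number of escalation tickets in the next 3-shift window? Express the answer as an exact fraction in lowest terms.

Total count: 55 + 84 + 14 + 38 + 105 + 69 + 70 = 435.
Total exposure: 6 + 7 + 1 + 6 + 6 + 7 + 7 = 40 shifts.
By Gamma–Poisson conjugacy, the posterior is Gamma(α + Σx, β + Σt) = Gamma(10 + 435, 14 + 40) = Gamma(445, 54).
The posterior predictive for a window of length T is Negative Binomial with variance T·α'·(β'+T)/β'² = 3·445·57/2916 = 8455/324.

8455/324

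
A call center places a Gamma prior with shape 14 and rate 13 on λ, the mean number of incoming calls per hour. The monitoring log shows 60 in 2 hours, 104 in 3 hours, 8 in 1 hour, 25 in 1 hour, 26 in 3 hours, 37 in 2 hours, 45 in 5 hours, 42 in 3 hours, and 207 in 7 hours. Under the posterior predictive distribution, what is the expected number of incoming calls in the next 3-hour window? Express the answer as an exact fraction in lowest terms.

213/5

Total count: 60 + 104 + 8 + 25 + 26 + 37 + 45 + 42 + 207 = 554.
Total exposure: 2 + 3 + 1 + 1 + 3 + 2 + 5 + 3 + 7 = 27 hours.
Gamma(α, β) with Poisson data over total exposure Σt gives posterior Gamma(α+Σx, β+Σt) = Gamma(568, 40).
Predictive mean over a 3-hour window = T·E[λ|data] = 3·568/40 = 213/5.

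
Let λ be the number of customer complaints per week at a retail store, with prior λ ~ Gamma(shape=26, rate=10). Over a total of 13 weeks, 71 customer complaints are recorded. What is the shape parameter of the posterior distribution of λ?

Total count 71 over total exposure 13 weeks.
Posterior: α' = 26 + 71 = 97, β' = 10 + 13 = 23.

97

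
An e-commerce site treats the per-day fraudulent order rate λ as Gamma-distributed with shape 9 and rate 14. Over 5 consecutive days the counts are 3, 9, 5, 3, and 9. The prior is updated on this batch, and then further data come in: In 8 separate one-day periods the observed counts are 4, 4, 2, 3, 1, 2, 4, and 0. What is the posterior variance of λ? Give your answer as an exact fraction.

Total count: 3 + 9 + 5 + 3 + 9 = 29.
Total exposure: 5 days.
After the first batch: Gamma(9 + 29, 14 + 5) = Gamma(38, 19).
Total count: 4 + 4 + 2 + 3 + 1 + 2 + 4 + 0 = 20.
Total exposure: 8 days.
After the second batch: Gamma(38 + 20, 19 + 8) = Gamma(58, 27).
Posterior variance = α'/β'² = 58/729.

58/729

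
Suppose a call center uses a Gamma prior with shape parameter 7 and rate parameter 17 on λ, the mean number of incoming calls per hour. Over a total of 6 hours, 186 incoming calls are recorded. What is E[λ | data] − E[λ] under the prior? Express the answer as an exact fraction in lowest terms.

3120/391

Total count 186 over total exposure 6 hours.
The Gamma prior is conjugate for the Poisson rate, so λ | data ~ Gamma(7+186, 17+6) = Gamma(193, 23).
Posterior mean = 193/23 = 193/23; prior mean = 7/17 = 7/17. Difference = 193/23 − 7/17 = 3120/391.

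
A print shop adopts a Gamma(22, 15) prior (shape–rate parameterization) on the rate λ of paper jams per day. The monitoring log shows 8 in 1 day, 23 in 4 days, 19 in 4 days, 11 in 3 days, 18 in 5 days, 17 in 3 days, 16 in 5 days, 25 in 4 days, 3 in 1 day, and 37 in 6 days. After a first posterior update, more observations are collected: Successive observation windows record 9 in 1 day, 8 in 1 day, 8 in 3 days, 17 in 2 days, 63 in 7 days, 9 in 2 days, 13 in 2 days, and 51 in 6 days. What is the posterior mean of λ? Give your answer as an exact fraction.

Total count: 8 + 23 + 19 + 11 + 18 + 17 + 16 + 25 + 3 + 37 = 177.
Total exposure: 1 + 4 + 4 + 3 + 5 + 3 + 5 + 4 + 1 + 6 = 36 days.
After the first batch: Gamma(22 + 177, 15 + 36) = Gamma(199, 51).
Total count: 9 + 8 + 8 + 17 + 63 + 9 + 13 + 51 = 178.
Total exposure: 1 + 1 + 3 + 2 + 7 + 2 + 2 + 6 = 24 days.
After the second batch: Gamma(199 + 178, 51 + 24) = Gamma(377, 75).
Posterior mean = α'/β' = 377/75.

377/75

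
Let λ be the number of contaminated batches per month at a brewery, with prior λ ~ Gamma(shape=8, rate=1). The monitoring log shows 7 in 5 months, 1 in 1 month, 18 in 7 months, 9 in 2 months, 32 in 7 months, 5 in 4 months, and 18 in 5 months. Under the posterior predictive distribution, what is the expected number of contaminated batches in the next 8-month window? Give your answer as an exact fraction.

49/2

Total count: 7 + 1 + 18 + 9 + 32 + 5 + 18 = 90.
Total exposure: 5 + 1 + 7 + 2 + 7 + 4 + 5 = 31 months.
The Gamma prior is conjugate for the Poisson rate, so λ | data ~ Gamma(8+90, 1+31) = Gamma(98, 32).
Predictive mean over an 8-month window = T·E[λ|data] = 8·98/32 = 49/2.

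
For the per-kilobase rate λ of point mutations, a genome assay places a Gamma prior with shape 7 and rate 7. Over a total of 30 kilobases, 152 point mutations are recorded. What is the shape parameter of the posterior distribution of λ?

Total count 152 over total exposure 30 kilobases.
Conjugate update: add total count to the shape and total exposure to the rate, giving Gamma(159, 37).

159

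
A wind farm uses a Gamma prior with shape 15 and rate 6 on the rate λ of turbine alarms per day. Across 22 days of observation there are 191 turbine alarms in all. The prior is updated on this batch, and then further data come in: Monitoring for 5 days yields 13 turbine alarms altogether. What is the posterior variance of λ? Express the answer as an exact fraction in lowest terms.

Total count 191 over total exposure 22 days.
After the first batch: Gamma(15 + 191, 6 + 22) = Gamma(206, 28).
Total count 13 over total exposure 5 days.
After the second batch: Gamma(206 + 13, 28 + 5) = Gamma(219, 33).
Posterior variance = α'/β'² = 219/1089 = 73/363.

73/363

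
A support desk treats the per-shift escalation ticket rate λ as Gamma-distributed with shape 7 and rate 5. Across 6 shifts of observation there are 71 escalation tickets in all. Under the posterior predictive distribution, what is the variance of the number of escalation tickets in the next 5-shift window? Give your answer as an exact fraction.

Total count 71 over total exposure 6 shifts.
Posterior: α' = 7 + 71 = 78, β' = 5 + 6 = 11.
The posterior predictive for a window of length T is Negative Binomial with variance T·α'·(β'+T)/β'² = 5·78·16/121 = 6240/121.

6240/121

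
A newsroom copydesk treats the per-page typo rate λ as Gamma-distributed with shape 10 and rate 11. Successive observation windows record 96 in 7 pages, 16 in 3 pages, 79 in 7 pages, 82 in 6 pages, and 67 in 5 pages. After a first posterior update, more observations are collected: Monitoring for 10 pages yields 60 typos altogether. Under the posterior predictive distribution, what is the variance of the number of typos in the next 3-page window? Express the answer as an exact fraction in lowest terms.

63960/2401

Total count: 96 + 16 + 79 + 82 + 67 = 340.
Total exposure: 7 + 3 + 7 + 6 + 5 = 28 pages.
After the first batch: Gamma(10 + 340, 11 + 28) = Gamma(350, 39).
Total count 60 over total exposure 10 pages.
After the second batch: Gamma(350 + 60, 39 + 10) = Gamma(410, 49).
The posterior predictive for a window of length T is Negative Binomial with variance T·α'·(β'+T)/β'² = 3·410·52/2401 = 63960/2401.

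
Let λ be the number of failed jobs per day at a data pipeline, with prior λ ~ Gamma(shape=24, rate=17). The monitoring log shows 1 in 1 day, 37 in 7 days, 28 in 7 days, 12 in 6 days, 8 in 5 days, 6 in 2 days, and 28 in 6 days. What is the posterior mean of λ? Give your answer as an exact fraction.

48/17

Total count: 1 + 37 + 28 + 12 + 8 + 6 + 28 = 120.
Total exposure: 1 + 7 + 7 + 6 + 5 + 2 + 6 = 34 days.
The Gamma prior is conjugate for the Poisson rate, so λ | data ~ Gamma(24+120, 17+34) = Gamma(144, 51).
Posterior mean = α'/β' = 144/51 = 48/17.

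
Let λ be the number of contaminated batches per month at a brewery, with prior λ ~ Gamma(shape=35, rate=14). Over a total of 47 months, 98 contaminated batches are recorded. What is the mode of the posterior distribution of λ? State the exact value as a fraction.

Total count 98 over total exposure 47 months.
By Gamma–Poisson conjugacy, the posterior is Gamma(α + Σx, β + Σt) = Gamma(35 + 98, 14 + 47) = Gamma(133, 61).
Posterior mode = (α'−1)/β' = 132/61.

132/61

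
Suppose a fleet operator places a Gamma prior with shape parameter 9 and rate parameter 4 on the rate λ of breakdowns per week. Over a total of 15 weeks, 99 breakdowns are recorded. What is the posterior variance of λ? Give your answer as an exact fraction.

Total count 99 over total exposure 15 weeks.
The Gamma prior is conjugate for the Poisson rate, so λ | data ~ Gamma(9+99, 4+15) = Gamma(108, 19).
Posterior variance = α'/β'² = 108/361.

108/361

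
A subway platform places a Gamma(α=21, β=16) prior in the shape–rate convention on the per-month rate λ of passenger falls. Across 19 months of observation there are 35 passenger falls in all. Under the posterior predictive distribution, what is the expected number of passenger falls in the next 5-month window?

8

Total count 35 over total exposure 19 months.
Conjugate update: add total count to the shape and total exposure to the rate, giving Gamma(56, 35).
Predictive mean over a 5-month window = T·E[λ|data] = 5·56/35 = 8.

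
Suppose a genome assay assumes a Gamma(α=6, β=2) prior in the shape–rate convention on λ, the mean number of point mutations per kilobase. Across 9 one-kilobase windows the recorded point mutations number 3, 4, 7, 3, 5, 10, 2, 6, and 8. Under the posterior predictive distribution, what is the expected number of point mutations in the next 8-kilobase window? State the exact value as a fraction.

Total count: 3 + 4 + 7 + 3 + 5 + 10 + 2 + 6 + 8 = 48.
Total exposure: 9 kilobases.
The Gamma prior is conjugate for the Poisson rate, so λ | data ~ Gamma(6+48, 2+9) = Gamma(54, 11).
Predictive mean over an 8-kilobase window = T·E[λ|data] = 8·54/11 = 432/11.

432/11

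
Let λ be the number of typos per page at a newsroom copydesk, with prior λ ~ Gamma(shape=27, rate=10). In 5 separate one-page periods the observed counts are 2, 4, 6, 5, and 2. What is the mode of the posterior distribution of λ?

3

Total count: 2 + 4 + 6 + 5 + 2 = 19.
Total exposure: 5 pages.
The Gamma prior is conjugate for the Poisson rate, so λ | data ~ Gamma(27+19, 10+5) = Gamma(46, 15).
Posterior mode = (α'−1)/β' = 45/15 = 3.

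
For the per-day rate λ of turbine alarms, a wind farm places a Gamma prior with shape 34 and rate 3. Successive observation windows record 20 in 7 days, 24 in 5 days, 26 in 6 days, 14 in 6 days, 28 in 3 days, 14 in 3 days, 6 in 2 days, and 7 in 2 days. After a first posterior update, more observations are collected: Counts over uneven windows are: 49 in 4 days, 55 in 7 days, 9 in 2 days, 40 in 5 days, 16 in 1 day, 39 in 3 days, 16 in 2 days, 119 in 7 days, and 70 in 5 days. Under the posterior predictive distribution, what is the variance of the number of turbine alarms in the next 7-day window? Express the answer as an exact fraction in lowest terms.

328160/5329

Total count: 20 + 24 + 26 + 14 + 28 + 14 + 6 + 7 = 139.
Total exposure: 7 + 5 + 6 + 6 + 3 + 3 + 2 + 2 = 34 days.
After the first batch: Gamma(34 + 139, 3 + 34) = Gamma(173, 37).
Total count: 49 + 55 + 9 + 40 + 16 + 39 + 16 + 119 + 70 = 413.
Total exposure: 4 + 7 + 2 + 5 + 1 + 3 + 2 + 7 + 5 = 36 days.
After the second batch: Gamma(173 + 413, 37 + 36) = Gamma(586, 73).
The posterior predictive for a window of length T is Negative Binomial with variance T·α'·(β'+T)/β'² = 7·586·80/5329 = 328160/5329.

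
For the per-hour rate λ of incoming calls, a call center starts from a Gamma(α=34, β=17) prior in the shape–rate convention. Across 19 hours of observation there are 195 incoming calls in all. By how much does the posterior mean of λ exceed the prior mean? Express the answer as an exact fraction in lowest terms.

Total count 195 over total exposure 19 hours.
Conjugate update: add total count to the shape and total exposure to the rate, giving Gamma(229, 36).
Posterior mean = 229/36 = 229/36; prior mean = 34/17 = 2. Difference = 229/36 − 2 = 157/36.

157/36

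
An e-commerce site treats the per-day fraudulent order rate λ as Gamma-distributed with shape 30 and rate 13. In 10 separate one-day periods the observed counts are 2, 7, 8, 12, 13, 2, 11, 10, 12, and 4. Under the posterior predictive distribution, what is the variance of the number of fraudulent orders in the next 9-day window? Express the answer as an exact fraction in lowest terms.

Total count: 2 + 7 + 8 + 12 + 13 + 2 + 11 + 10 + 12 + 4 = 81.
Total exposure: 10 days.
Gamma(α, β) with Poisson data over total exposure Σt gives posterior Gamma(α+Σx, β+Σt) = Gamma(111, 23).
The posterior predictive for a window of length T is Negative Binomial with variance T·α'·(β'+T)/β'² = 9·111·32/529 = 31968/529.

31968/529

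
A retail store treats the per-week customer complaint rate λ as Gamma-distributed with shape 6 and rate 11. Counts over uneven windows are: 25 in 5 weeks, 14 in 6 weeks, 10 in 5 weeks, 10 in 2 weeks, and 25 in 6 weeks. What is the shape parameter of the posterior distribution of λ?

90

Total count: 25 + 14 + 10 + 10 + 25 = 84.
Total exposure: 5 + 6 + 5 + 2 + 6 = 24 weeks.
The Gamma prior is conjugate for the Poisson rate, so λ | data ~ Gamma(6+84, 11+24) = Gamma(90, 35).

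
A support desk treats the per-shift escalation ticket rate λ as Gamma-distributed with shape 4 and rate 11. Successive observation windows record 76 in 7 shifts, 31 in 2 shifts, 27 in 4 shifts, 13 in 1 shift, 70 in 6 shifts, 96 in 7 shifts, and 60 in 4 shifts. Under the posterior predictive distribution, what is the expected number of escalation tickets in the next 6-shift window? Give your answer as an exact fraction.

Total count: 76 + 31 + 27 + 13 + 70 + 96 + 60 = 373.
Total exposure: 7 + 2 + 4 + 1 + 6 + 7 + 4 = 31 shifts.
The Gamma prior is conjugate for the Poisson rate, so λ | data ~ Gamma(4+373, 11+31) = Gamma(377, 42).
Predictive mean over a 6-shift window = T·E[λ|data] = 6·377/42 = 377/7.

377/7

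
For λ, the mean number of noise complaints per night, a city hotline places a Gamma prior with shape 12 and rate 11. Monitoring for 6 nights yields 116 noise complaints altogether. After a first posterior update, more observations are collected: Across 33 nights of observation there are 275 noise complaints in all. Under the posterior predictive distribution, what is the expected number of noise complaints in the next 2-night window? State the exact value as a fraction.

Total count 116 over total exposure 6 nights.
After the first batch: Gamma(12 + 116, 11 + 6) = Gamma(128, 17).
Total count 275 over total exposure 33 nights.
After the second batch: Gamma(128 + 275, 17 + 33) = Gamma(403, 50).
Predictive mean over a 2-night window = T·E[λ|data] = 2·403/50 = 403/25.

403/25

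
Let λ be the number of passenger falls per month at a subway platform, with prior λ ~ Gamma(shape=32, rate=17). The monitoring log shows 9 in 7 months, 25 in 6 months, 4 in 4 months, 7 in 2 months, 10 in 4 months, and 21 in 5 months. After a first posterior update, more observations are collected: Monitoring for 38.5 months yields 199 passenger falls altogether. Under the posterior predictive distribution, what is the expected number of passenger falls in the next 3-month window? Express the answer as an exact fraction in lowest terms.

Total count: 9 + 25 + 4 + 7 + 10 + 21 = 76.
Total exposure: 7 + 6 + 4 + 2 + 4 + 5 = 28 months.
After the first batch: Gamma(32 + 76, 17 + 28) = Gamma(108, 45).
Total count 199 over total exposure 38.5 months.
After the second batch: Gamma(108 + 199, 45 + 38.5) = Gamma(307, 167/2).
Predictive mean over a 3-month window = T·E[λ|data] = 3·307/(167/2) = 1842/167.

1842/167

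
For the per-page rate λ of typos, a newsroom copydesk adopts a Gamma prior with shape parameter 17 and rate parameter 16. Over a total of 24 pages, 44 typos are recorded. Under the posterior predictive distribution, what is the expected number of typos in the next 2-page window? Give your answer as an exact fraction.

61/20

Total count 44 over total exposure 24 pages.
By Gamma–Poisson conjugacy, the posterior is Gamma(α + Σx, β + Σt) = Gamma(17 + 44, 16 + 24) = Gamma(61, 40).
Predictive mean over a 2-page window = T·E[λ|data] = 2·61/40 = 61/20.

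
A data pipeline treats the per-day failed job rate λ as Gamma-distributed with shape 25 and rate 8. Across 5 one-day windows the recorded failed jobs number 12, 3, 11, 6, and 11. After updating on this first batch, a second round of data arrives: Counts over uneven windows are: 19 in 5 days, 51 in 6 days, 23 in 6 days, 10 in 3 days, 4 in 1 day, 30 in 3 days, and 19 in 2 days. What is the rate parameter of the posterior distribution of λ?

Total count: 12 + 3 + 11 + 6 + 11 = 43.
Total exposure: 5 days.
After the first batch: Gamma(25 + 43, 8 + 5) = Gamma(68, 13).
Total count: 19 + 51 + 23 + 10 + 4 + 30 + 19 = 156.
Total exposure: 5 + 6 + 6 + 3 + 1 + 3 + 2 = 26 days.
After the second batch: Gamma(68 + 156, 13 + 26) = Gamma(224, 39).

39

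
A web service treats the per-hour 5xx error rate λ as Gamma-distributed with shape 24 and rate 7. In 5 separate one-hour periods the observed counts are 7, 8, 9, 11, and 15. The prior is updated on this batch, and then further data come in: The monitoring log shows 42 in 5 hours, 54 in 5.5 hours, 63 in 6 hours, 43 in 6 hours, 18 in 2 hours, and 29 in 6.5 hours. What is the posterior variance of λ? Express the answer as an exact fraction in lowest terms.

323/1849

Total count: 7 + 8 + 9 + 11 + 15 = 50.
Total exposure: 5 hours.
After the first batch: Gamma(24 + 50, 7 + 5) = Gamma(74, 12).
Total count: 42 + 54 + 63 + 43 + 18 + 29 = 249.
Total exposure: 5 + 5.5 + 6 + 6 + 2 + 6.5 = 31 hours.
After the second batch: Gamma(74 + 249, 12 + 31) = Gamma(323, 43).
Posterior variance = α'/β'² = 323/1849.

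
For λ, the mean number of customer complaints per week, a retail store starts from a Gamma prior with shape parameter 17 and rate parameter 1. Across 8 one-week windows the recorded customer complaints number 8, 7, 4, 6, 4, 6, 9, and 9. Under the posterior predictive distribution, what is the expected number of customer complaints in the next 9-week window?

Total count: 8 + 7 + 4 + 6 + 4 + 6 + 9 + 9 = 53.
Total exposure: 8 weeks.
Posterior: α' = 17 + 53 = 70, β' = 1 + 8 = 9.
Predictive mean over a 9-week window = T·E[λ|data] = 9·70/9 = 70.

70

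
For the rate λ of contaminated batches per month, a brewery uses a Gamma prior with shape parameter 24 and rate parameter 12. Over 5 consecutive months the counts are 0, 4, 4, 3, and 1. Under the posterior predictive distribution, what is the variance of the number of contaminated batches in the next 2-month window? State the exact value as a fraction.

1368/289

Total count: 0 + 4 + 4 + 3 + 1 = 12.
Total exposure: 5 months.
Gamma(α, β) with Poisson data over total exposure Σt gives posterior Gamma(α+Σx, β+Σt) = Gamma(36, 17).
The posterior predictive for a window of length T is Negative Binomial with variance T·α'·(β'+T)/β'² = 2·36·19/289 = 1368/289.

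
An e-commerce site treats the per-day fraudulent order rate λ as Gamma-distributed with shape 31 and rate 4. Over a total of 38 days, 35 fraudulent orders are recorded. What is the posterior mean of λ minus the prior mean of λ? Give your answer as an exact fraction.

Total count 35 over total exposure 38 days.
Posterior: α' = 31 + 35 = 66, β' = 4 + 38 = 42.
Posterior mean = 66/42 = 11/7; prior mean = 31/4 = 31/4. Difference = 11/7 − 31/4 = -173/28.

-173/28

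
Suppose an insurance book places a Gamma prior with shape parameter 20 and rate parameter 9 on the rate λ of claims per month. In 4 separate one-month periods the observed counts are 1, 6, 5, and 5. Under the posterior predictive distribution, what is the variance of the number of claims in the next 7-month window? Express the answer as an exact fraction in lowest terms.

Total count: 1 + 6 + 5 + 5 = 17.
Total exposure: 4 months.
Posterior: α' = 20 + 17 = 37, β' = 9 + 4 = 13.
The posterior predictive for a window of length T is Negative Binomial with variance T·α'·(β'+T)/β'² = 7·37·20/169 = 5180/169.

5180/169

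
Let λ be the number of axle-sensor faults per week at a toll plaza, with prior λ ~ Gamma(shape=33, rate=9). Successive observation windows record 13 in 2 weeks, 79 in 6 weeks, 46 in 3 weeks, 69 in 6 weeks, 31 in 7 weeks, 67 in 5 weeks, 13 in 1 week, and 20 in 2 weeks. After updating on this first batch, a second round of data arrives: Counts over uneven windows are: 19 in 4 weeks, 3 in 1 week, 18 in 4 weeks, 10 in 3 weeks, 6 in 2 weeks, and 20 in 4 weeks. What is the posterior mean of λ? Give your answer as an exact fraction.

Total count: 13 + 79 + 46 + 69 + 31 + 67 + 13 + 20 = 338.
Total exposure: 2 + 6 + 3 + 6 + 7 + 5 + 1 + 2 = 32 weeks.
After the first batch: Gamma(33 + 338, 9 + 32) = Gamma(371, 41).
Total count: 19 + 3 + 18 + 10 + 6 + 20 = 76.
Total exposure: 4 + 1 + 4 + 3 + 2 + 4 = 18 weeks.
After the second batch: Gamma(371 + 76, 41 + 18) = Gamma(447, 59).
Posterior mean = α'/β' = 447/59.

447/59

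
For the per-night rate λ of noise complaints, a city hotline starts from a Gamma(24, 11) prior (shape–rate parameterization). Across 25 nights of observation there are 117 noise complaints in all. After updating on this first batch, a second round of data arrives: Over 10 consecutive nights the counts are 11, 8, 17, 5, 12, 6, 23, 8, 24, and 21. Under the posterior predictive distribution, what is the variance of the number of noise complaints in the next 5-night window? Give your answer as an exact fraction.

Total count 117 over total exposure 25 nights.
After the first batch: Gamma(24 + 117, 11 + 25) = Gamma(141, 36).
Total count: 11 + 8 + 17 + 5 + 12 + 6 + 23 + 8 + 24 + 21 = 135.
Total exposure: 10 nights.
After the second batch: Gamma(141 + 135, 36 + 10) = Gamma(276, 46).
The posterior predictive for a window of length T is Negative Binomial with variance T·α'·(β'+T)/β'² = 5·276·51/2116 = 765/23.

765/23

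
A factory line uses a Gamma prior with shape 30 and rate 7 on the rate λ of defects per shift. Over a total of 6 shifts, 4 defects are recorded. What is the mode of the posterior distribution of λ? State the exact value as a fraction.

Total count 4 over total exposure 6 shifts.
Gamma(α, β) with Poisson data over total exposure Σt gives posterior Gamma(α+Σx, β+Σt) = Gamma(34, 13).
Posterior mode = (α'−1)/β' = 33/13.

33/13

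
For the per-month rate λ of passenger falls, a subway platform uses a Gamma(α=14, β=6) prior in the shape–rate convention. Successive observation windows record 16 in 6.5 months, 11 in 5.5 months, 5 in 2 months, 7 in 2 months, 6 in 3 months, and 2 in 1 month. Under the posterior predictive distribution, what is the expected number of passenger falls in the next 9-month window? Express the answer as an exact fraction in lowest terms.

549/26

Total count: 16 + 11 + 5 + 7 + 6 + 2 = 47.
Total exposure: 6.5 + 5.5 + 2 + 2 + 3 + 1 = 20 months.
The Gamma prior is conjugate for the Poisson rate, so λ | data ~ Gamma(14+47, 6+20) = Gamma(61, 26).
Predictive mean over a 9-month window = T·E[λ|data] = 9·61/26 = 549/26.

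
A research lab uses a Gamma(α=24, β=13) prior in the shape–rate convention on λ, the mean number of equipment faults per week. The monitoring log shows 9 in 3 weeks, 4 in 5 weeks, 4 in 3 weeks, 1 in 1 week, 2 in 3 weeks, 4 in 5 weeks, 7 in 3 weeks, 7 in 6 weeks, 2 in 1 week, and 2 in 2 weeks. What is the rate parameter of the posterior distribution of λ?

45

Total count: 9 + 4 + 4 + 1 + 2 + 4 + 7 + 7 + 2 + 2 = 42.
Total exposure: 3 + 5 + 3 + 1 + 3 + 5 + 3 + 6 + 1 + 2 = 32 weeks.
Posterior: α' = 24 + 42 = 66, β' = 13 + 32 = 45.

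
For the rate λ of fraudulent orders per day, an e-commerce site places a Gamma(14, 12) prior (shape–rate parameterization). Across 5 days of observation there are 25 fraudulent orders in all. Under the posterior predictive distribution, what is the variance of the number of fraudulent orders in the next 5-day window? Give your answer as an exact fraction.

4290/289

Total count 25 over total exposure 5 days.
Posterior: α' = 14 + 25 = 39, β' = 12 + 5 = 17.
The posterior predictive for a window of length T is Negative Binomial with variance T·α'·(β'+T)/β'² = 5·39·22/289 = 4290/289.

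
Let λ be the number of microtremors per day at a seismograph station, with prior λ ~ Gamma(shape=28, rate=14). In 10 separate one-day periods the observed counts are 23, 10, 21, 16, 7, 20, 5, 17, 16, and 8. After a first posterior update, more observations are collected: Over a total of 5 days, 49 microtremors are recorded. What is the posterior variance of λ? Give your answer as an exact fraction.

Total count: 23 + 10 + 21 + 16 + 7 + 20 + 5 + 17 + 16 + 8 = 143.
Total exposure: 10 days.
After the first batch: Gamma(28 + 143, 14 + 10) = Gamma(171, 24).
Total count 49 over total exposure 5 days.
After the second batch: Gamma(171 + 49, 24 + 5) = Gamma(220, 29).
Posterior variance = α'/β'² = 220/841.

220/841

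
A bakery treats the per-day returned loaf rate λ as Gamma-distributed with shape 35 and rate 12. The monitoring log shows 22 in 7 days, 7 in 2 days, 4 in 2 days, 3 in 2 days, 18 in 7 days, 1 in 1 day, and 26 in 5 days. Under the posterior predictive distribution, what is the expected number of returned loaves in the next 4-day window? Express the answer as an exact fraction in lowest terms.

Total count: 22 + 7 + 4 + 3 + 18 + 1 + 26 = 81.
Total exposure: 7 + 2 + 2 + 2 + 7 + 1 + 5 = 26 days.
Conjugate update: add total count to the shape and total exposure to the rate, giving Gamma(116, 38).
Predictive mean over a 4-day window = T·E[λ|data] = 4·116/38 = 232/19.

232/19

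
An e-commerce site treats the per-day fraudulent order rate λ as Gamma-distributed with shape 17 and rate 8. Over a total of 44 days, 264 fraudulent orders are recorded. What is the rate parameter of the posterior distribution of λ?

Total count 264 over total exposure 44 days.
Posterior: α' = 17 + 264 = 281, β' = 8 + 44 = 52.

52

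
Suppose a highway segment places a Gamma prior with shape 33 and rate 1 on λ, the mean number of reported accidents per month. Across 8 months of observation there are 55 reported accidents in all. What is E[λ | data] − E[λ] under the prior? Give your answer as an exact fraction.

Total count 55 over total exposure 8 months.
By Gamma–Poisson conjugacy, the posterior is Gamma(α + Σx, β + Σt) = Gamma(33 + 55, 1 + 8) = Gamma(88, 9).
Posterior mean = 88/9 = 88/9; prior mean = 33/1 = 33. Difference = 88/9 − 33 = -209/9.

-209/9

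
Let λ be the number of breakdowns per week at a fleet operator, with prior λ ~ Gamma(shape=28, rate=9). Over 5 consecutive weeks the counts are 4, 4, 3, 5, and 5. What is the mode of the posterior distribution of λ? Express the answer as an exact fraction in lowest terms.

24/7

Total count: 4 + 4 + 3 + 5 + 5 = 21.
Total exposure: 5 weeks.
By Gamma–Poisson conjugacy, the posterior is Gamma(α + Σx, β + Σt) = Gamma(28 + 21, 9 + 5) = Gamma(49, 14).
Posterior mode = (α'−1)/β' = 48/14 = 24/7.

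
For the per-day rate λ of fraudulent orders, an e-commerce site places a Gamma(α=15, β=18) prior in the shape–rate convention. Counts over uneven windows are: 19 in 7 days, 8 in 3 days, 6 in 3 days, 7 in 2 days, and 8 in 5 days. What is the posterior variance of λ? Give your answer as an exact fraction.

Total count: 19 + 8 + 6 + 7 + 8 = 48.
Total exposure: 7 + 3 + 3 + 2 + 5 = 20 days.
Gamma(α, β) with Poisson data over total exposure Σt gives posterior Gamma(α+Σx, β+Σt) = Gamma(63, 38).
Posterior variance = α'/β'² = 63/1444.

63/1444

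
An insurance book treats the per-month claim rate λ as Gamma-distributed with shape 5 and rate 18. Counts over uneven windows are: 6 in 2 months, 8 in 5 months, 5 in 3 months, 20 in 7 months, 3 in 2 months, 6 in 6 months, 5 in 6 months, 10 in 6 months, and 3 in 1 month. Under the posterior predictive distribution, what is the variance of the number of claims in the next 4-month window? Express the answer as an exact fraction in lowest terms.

Total count: 6 + 8 + 5 + 20 + 3 + 6 + 5 + 10 + 3 = 66.
Total exposure: 2 + 5 + 3 + 7 + 2 + 6 + 6 + 6 + 1 = 38 months.
The Gamma prior is conjugate for the Poisson rate, so λ | data ~ Gamma(5+66, 18+38) = Gamma(71, 56).
The posterior predictive for a window of length T is Negative Binomial with variance T·α'·(β'+T)/β'² = 4·71·60/3136 = 1065/196.

1065/196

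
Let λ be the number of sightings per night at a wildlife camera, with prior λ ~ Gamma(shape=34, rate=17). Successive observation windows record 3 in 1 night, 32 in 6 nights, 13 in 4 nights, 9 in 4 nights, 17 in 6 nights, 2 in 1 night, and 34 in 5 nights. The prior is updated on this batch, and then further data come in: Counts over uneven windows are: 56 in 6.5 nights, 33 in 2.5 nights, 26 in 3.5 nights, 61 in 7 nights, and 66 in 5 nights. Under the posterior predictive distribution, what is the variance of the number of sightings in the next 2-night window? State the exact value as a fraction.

217704/18769

Total count: 3 + 32 + 13 + 9 + 17 + 2 + 34 = 110.
Total exposure: 1 + 6 + 4 + 4 + 6 + 1 + 5 = 27 nights.
After the first batch: Gamma(34 + 110, 17 + 27) = Gamma(144, 44).
Total count: 56 + 33 + 26 + 61 + 66 = 242.
Total exposure: 6.5 + 2.5 + 3.5 + 7 + 5 = 24.5 nights.
After the second batch: Gamma(144 + 242, 44 + 24.5) = Gamma(386, 137/2).
The posterior predictive for a window of length T is Negative Binomial with variance T·α'·(β'+T)/β'² = 2·386·(141/2)/(18769/4) = 217704/18769.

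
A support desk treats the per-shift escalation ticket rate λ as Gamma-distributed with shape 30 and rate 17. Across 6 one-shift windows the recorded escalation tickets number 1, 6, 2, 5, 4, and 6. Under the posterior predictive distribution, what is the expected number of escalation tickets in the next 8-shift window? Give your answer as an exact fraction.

432/23

Total count: 1 + 6 + 2 + 5 + 4 + 6 = 24.
Total exposure: 6 shifts.
By Gamma–Poisson conjugacy, the posterior is Gamma(α + Σx, β + Σt) = Gamma(30 + 24, 17 + 6) = Gamma(54, 23).
Predictive mean over an 8-shift window = T·E[λ|data] = 8·54/23 = 432/23.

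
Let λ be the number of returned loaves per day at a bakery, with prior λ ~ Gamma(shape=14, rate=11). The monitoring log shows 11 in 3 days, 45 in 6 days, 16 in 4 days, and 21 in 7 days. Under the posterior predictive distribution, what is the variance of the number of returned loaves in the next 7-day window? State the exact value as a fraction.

28462/961

Total count: 11 + 45 + 16 + 21 = 93.
Total exposure: 3 + 6 + 4 + 7 = 20 days.
The Gamma prior is conjugate for the Poisson rate, so λ | data ~ Gamma(14+93, 11+20) = Gamma(107, 31).
The posterior predictive for a window of length T is Negative Binomial with variance T·α'·(β'+T)/β'² = 7·107·38/961 = 28462/961.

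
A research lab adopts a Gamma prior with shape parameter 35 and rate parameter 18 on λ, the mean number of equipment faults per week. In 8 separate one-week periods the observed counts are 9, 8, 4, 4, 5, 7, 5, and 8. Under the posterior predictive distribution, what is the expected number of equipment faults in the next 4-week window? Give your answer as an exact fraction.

170/13

Total count: 9 + 8 + 4 + 4 + 5 + 7 + 5 + 8 = 50.
Total exposure: 8 weeks.
Conjugate update: add total count to the shape and total exposure to the rate, giving Gamma(85, 26).
Predictive mean over a 4-week window = T·E[λ|data] = 4·85/26 = 170/13.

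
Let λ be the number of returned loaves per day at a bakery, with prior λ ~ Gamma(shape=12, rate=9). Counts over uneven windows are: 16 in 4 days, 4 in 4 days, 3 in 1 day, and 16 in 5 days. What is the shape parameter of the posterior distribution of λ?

51

Total count: 16 + 4 + 3 + 16 = 39.
Total exposure: 4 + 4 + 1 + 5 = 14 days.
Gamma(α, β) with Poisson data over total exposure Σt gives posterior Gamma(α+Σx, β+Σt) = Gamma(51, 23).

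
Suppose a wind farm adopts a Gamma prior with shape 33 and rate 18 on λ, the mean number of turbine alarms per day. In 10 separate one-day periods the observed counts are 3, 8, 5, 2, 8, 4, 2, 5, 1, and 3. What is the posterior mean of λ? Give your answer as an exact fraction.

37/14

Total count: 3 + 8 + 5 + 2 + 8 + 4 + 2 + 5 + 1 + 3 = 41.
Total exposure: 10 days.
Conjugate update: add total count to the shape and total exposure to the rate, giving Gamma(74, 28).
Posterior mean = α'/β' = 74/28 = 37/14.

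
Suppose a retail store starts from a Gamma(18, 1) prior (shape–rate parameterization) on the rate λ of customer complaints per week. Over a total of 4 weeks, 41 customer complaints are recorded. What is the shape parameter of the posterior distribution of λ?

59

Total count 41 over total exposure 4 weeks.
Conjugate update: add total count to the shape and total exposure to the rate, giving Gamma(59, 5).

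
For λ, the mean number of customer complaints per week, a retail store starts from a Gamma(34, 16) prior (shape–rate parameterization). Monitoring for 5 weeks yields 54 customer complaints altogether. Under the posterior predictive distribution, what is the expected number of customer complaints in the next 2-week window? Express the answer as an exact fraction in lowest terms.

Total count 54 over total exposure 5 weeks.
Gamma(α, β) with Poisson data over total exposure Σt gives posterior Gamma(α+Σx, β+Σt) = Gamma(88, 21).
Predictive mean over a 2-week window = T·E[λ|data] = 2·88/21 = 176/21.

176/21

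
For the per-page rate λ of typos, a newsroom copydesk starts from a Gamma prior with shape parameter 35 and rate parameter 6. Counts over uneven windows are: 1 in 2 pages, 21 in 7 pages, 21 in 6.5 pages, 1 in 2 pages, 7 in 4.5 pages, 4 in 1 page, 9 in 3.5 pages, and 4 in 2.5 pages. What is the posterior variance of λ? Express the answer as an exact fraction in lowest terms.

Total count: 1 + 21 + 21 + 1 + 7 + 4 + 9 + 4 = 68.
Total exposure: 2 + 7 + 6.5 + 2 + 4.5 + 1 + 3.5 + 2.5 = 29 pages.
Gamma(α, β) with Poisson data over total exposure Σt gives posterior Gamma(α+Σx, β+Σt) = Gamma(103, 35).
Posterior variance = α'/β'² = 103/1225.

103/1225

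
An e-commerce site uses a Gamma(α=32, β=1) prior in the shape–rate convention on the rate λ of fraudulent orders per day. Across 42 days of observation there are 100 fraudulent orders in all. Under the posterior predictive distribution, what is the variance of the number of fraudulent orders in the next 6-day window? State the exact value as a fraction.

38808/1849

Total count 100 over total exposure 42 days.
Conjugate update: add total count to the shape and total exposure to the rate, giving Gamma(132, 43).
The posterior predictive for a window of length T is Negative Binomial with variance T·α'·(β'+T)/β'² = 6·132·49/1849 = 38808/1849.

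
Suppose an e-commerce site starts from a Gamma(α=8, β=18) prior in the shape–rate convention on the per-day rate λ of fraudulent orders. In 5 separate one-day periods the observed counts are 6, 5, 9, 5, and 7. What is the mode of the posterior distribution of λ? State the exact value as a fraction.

Total count: 6 + 5 + 9 + 5 + 7 = 32.
Total exposure: 5 days.
Conjugate update: add total count to the shape and total exposure to the rate, giving Gamma(40, 23).
Posterior mode = (α'−1)/β' = 39/23.

39/23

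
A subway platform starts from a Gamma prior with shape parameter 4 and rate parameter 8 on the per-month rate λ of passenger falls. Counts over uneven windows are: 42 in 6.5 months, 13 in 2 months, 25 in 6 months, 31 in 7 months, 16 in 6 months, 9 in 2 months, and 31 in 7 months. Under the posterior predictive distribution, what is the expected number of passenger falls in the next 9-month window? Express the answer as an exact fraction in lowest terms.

Total count: 42 + 13 + 25 + 31 + 16 + 9 + 31 = 167.
Total exposure: 6.5 + 2 + 6 + 7 + 6 + 2 + 7 = 36.5 months.
Gamma(α, β) with Poisson data over total exposure Σt gives posterior Gamma(α+Σx, β+Σt) = Gamma(171, 89/2).
Predictive mean over a 9-month window = T·E[λ|data] = 9·171/(89/2) = 3078/89.

3078/89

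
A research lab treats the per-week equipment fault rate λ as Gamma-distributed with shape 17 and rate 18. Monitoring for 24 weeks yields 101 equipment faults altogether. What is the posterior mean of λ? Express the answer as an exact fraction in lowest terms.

59/21

Total count 101 over total exposure 24 weeks.
The Gamma prior is conjugate for the Poisson rate, so λ | data ~ Gamma(17+101, 18+24) = Gamma(118, 42).
Posterior mean = α'/β' = 118/42 = 59/21.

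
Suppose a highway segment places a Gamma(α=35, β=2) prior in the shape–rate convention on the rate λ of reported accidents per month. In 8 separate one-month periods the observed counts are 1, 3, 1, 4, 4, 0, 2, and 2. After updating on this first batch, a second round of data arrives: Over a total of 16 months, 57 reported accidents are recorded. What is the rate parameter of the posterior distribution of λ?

Total count: 1 + 3 + 1 + 4 + 4 + 0 + 2 + 2 = 17.
Total exposure: 8 months.
After the first batch: Gamma(35 + 17, 2 + 8) = Gamma(52, 10).
Total count 57 over total exposure 16 months.
After the second batch: Gamma(52 + 57, 10 + 16) = Gamma(109, 26).

26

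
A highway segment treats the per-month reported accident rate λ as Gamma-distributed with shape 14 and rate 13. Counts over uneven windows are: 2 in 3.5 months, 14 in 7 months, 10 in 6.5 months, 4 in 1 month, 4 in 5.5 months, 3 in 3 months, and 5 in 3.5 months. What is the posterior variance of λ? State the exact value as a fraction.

Total count: 2 + 14 + 10 + 4 + 4 + 3 + 5 = 42.
Total exposure: 3.5 + 7 + 6.5 + 1 + 5.5 + 3 + 3.5 = 30 months.
Gamma(α, β) with Poisson data over total exposure Σt gives posterior Gamma(α+Σx, β+Σt) = Gamma(56, 43).
Posterior variance = α'/β'² = 56/1849.

56/1849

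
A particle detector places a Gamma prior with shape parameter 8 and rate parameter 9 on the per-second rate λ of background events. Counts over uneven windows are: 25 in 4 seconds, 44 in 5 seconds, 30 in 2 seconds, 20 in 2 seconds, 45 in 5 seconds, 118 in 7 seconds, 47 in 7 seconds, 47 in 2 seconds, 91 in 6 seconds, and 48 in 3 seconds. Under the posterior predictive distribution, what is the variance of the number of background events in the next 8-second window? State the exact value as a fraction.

15690/169

Total count: 25 + 44 + 30 + 20 + 45 + 118 + 47 + 47 + 91 + 48 = 515.
Total exposure: 4 + 5 + 2 + 2 + 5 + 7 + 7 + 2 + 6 + 3 = 43 seconds.
Conjugate update: add total count to the shape and total exposure to the rate, giving Gamma(523, 52).
The posterior predictive for a window of length T is Negative Binomial with variance T·α'·(β'+T)/β'² = 8·523·60/2704 = 15690/169.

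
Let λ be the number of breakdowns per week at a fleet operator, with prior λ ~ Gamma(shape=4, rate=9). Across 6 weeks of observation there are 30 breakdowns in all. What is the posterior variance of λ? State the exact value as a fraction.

Total count 30 over total exposure 6 weeks.
The Gamma prior is conjugate for the Poisson rate, so λ | data ~ Gamma(4+30, 9+6) = Gamma(34, 15).
Posterior variance = α'/β'² = 34/225.

34/225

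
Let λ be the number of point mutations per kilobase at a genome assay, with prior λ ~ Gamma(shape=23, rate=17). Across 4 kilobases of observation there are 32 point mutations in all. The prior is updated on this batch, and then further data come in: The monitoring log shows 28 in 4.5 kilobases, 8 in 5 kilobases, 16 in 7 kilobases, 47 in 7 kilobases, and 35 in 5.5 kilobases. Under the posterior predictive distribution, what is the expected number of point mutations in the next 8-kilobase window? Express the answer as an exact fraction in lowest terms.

Total count 32 over total exposure 4 kilobases.
After the first batch: Gamma(23 + 32, 17 + 4) = Gamma(55, 21).
Total count: 28 + 8 + 16 + 47 + 35 = 134.
Total exposure: 4.5 + 5 + 7 + 7 + 5.5 = 29 kilobases.
After the second batch: Gamma(55 + 134, 21 + 29) = Gamma(189, 50).
Predictive mean over an 8-kilobase window = T·E[λ|data] = 8·189/50 = 756/25.

756/25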